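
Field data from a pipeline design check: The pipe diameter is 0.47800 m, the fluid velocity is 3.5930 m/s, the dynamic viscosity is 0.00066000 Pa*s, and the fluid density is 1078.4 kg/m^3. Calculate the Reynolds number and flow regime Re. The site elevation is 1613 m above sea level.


Step 1: Re = rho*vel*D/mu = 1078.4*3.593*0.478/0.00066 = 2.8062e+06
Step 2: Re = 2.8062e+06 > 4000, so flow is turbulent.
Re = 2.8062e+06 (turbulent)


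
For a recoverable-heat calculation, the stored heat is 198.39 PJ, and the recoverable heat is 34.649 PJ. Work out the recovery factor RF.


RF = Q_rec / Q_s
RF = 34.649 / 198.39
RF = 0.17465


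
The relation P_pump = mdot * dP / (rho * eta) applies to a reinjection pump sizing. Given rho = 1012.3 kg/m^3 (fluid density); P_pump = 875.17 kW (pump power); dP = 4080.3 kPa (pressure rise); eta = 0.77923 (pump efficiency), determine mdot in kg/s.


mdot = P_pump * rho * eta / dP
mdot = 875.17 * 1012.3 * 0.77923 / 4080.3
mdot = 169.19 kg/s


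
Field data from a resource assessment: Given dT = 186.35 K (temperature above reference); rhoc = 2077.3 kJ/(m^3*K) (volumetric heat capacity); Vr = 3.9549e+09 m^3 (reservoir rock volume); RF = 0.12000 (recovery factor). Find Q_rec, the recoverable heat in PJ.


Step 1: Q_s = Vr*rhoc*dT/1e12 = 3.9549e+09*2077.3*186.35/1e12 = 1530.961 PJ
Step 2: Q_rec = Q_s * RF = 1530.961 * 0.12 = 183.72 PJ
Q_rec = 183.72 PJ


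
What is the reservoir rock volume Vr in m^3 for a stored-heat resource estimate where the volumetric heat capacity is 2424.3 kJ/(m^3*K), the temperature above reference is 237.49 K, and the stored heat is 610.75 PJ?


Vr = Q_s * 1e12 / (rhoc * dT)
Vr = 610.75 * 1e12 / (2424.3 * 237.49)
Vr = 1.0608e+09 m^3


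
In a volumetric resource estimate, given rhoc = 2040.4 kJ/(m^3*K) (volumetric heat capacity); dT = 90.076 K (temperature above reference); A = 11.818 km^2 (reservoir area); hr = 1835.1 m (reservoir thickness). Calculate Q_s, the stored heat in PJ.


Step 1: Vr = A*1e6*hr = 11.818*1e6*1835.1 = 2.168721e+10 m^3
Step 2: Q_s = Vr*rhoc*dT/1e12 = 2.168721e+10*2040.4*90.076/1e12 = 3985.9 PJ
Q_s = 3985.9 PJ


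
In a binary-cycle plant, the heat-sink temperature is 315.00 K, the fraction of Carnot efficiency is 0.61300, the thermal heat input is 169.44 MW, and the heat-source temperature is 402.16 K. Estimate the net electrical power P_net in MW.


Step 1: eta = (1 - Tc/Th)*f = (1 - 315.0/402.16)*0.613 = 0.1328553
Step 2: P_net = eta * Q_in = 0.1328553 * 169.44 = 22.511 MW
P_net = 22.511 MW


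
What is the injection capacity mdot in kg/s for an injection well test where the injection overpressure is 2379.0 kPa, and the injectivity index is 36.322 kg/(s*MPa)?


mdot = II * dP / 1000
mdot = 36.322 * 2379.0 / 1000
mdot = 86.410 kg/s


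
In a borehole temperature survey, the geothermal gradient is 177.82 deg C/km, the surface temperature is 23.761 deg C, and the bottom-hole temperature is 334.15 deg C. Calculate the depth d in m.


d = (T_d - T_surf) / grad * 1000
d = (334.15 - 23.761) / 177.82 * 1000
d = 1745.5 m


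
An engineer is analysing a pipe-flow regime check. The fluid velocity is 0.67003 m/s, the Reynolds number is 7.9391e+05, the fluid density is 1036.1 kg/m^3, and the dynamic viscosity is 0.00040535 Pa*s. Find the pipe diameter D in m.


D = Re * mu / (rho * vel)
D = 7.9391e+05 * 0.00040535 / (1036.1 * 0.67003)
D = 0.46356 m


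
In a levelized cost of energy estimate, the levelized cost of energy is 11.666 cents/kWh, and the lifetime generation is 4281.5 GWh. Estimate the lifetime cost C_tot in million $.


C_tot = LCOE / 100 * E_tot
C_tot = 11.666 / 100 * 4281.5
C_tot = 499.48 million $


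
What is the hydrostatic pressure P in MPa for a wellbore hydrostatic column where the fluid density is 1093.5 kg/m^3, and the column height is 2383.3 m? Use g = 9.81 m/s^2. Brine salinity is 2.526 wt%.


P = rho * g * h / 1e6
P = 1093.5 * 9.81 * 2383.3 / 1e6
P = 25.566 MPa


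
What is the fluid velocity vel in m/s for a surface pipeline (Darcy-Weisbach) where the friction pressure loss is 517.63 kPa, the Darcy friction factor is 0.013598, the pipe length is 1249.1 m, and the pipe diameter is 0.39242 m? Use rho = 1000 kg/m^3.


vel = sqrt(dP*1000*2*D / (f*L*rho))
vel = sqrt(517.63*1000*2*0.39242 / (0.013598*1249.1*1000))
vel = 4.8906 m/s


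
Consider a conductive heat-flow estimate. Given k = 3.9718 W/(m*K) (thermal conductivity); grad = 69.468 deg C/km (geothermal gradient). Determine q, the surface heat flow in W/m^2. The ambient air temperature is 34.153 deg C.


q = k * grad / 1000
q = 3.9718 * 69.468 / 1000
q = 0.27591 W/m^2


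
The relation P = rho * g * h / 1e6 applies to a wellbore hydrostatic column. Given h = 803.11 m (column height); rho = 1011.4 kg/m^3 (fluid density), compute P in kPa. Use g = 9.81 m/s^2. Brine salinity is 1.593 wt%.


P = rho * g * h / 1e6
P = 1011.4 * 9.81 * 803.11 / 1e6
P = 7.968324 MPa
Convert: 7.968324 MPa * 1000.0 = 7968.3 kPa
P = 7968.3 kPa


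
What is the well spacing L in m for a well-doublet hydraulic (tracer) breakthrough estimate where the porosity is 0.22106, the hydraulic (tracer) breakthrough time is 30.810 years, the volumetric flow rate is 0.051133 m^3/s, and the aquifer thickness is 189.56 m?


L = sqrt(t_bt*365.25*86400*3*Qv / (pi*hr*phi))
L = sqrt(30.810*365.25*86400*3*0.051133 / (pi*189.56*0.22106))
L = 1064.4 m


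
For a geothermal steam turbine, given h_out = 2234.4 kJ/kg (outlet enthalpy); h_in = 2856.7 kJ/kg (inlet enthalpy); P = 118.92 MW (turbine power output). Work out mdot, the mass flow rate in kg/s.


mdot = P * 1000 / (h_in - h_out)
mdot = 118.92 * 1000 / (2856.7 - 2234.4)
mdot = 191.10 kg/s


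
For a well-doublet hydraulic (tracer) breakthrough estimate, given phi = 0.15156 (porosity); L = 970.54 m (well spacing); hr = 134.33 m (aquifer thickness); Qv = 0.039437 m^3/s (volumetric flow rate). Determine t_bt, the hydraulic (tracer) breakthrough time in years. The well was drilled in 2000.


t_bt = pi * hr * phi * L^2 / (3 * Qv) / (365.25*86400)
t_bt = pi * 134.33 * 0.15156 * 970.54^2 / (3 * 0.039437) / (365.25*86400)
t_bt = 16.136 years


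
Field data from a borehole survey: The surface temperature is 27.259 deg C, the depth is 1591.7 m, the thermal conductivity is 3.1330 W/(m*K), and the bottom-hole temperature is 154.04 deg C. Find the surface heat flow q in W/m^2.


Step 1: grad = (T_d - T_surf)/d * 1000 = (154.04 - 27.259)/1591.7 * 1000 = 79.65132 deg C/km
Step 2: q = k * grad / 1000 = 3.133 * 79.65132 / 1000 = 0.24955 W/m^2
q = 0.24955 W/m^2


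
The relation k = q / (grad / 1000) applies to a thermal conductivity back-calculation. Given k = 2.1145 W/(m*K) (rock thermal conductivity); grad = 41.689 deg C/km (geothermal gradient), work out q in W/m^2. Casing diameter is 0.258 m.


q = k * grad / 1000
q = 2.1145 * 41.689 / 1000
q = 0.088151 W/m^2


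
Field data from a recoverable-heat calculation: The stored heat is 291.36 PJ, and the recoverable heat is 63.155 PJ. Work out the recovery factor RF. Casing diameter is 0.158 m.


RF = Q_rec / Q_s
RF = 63.155 / 291.36
RF = 0.21676


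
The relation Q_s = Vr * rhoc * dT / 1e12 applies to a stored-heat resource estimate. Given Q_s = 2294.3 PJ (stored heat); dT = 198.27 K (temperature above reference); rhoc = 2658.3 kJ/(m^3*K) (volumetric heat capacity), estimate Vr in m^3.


Vr = Q_s * 1e12 / (rhoc * dT)
Vr = 2294.3 * 1e12 / (2658.3 * 198.27)
Vr = 4.3530e+09 m^3


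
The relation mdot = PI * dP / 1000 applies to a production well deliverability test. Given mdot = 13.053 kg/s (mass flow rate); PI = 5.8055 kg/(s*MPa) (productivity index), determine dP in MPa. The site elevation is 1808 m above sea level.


dP = mdot * 1000 / PI
dP = 13.053 * 1000 / 5.8055
dP = 2248.385 kPa
Convert: 2248.385 kPa * 0.001 = 2.2484 MPa
dP = 2.2484 MPa


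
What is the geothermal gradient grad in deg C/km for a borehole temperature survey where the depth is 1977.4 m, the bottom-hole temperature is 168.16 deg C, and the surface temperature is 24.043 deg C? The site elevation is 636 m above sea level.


grad = (T_d - T_surf) / d * 1000
grad = (168.16 - 24.043) / 1977.4 * 1000
grad = 72.882 deg C/km


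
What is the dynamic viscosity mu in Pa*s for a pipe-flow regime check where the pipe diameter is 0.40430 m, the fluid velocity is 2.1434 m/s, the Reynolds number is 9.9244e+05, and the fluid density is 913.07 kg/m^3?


mu = rho * vel * D / Re
mu = 913.07 * 2.1434 * 0.40430 / 9.9244e+05
mu = 0.00079727 Pa*s


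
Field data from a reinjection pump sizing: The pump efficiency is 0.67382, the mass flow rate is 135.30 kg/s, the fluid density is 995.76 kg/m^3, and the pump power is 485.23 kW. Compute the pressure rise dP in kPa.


dP = P_pump * rho * eta / mdot
dP = 485.23 * 995.76 * 0.67382 / 135.30
dP = 2406.3 kPa


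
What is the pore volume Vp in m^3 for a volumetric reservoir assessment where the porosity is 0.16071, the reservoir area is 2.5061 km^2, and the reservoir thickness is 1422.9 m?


Vp = A * 1e6 * hr * phi
Vp = 2.5061 * 1e6 * 1422.9 * 0.16071
Vp = 5.7308e+08 m^3


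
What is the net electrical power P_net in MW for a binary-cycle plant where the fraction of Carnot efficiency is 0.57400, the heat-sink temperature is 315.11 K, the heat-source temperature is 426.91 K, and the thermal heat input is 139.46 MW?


Step 1: eta = (1 - Tc/Th)*f = (1 - 315.11/426.91)*0.574 = 0.1503202
Step 2: P_net = eta * Q_in = 0.1503202 * 139.46 = 20.964 MW
P_net = 20.964 MW


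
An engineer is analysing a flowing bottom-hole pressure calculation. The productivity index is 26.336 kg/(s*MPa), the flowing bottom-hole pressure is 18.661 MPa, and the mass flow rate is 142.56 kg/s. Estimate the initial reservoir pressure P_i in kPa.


P_i = P_wf + mdot / PI
P_i = 18.661 + 142.56 / 26.336
P_i = 24.07412 MPa
Convert: 24.07412 MPa * 1000.0 = 24074 kPa
P_i = 24074 kPa


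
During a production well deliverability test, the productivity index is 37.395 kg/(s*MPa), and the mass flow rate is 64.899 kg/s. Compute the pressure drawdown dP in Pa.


dP = mdot * 1000 / PI
dP = 64.899 * 1000 / 37.395
dP = 1735.499 kPa
Convert: 1735.499 kPa * 1000.0 = 1.7355e+06 Pa
dP = 1.7355e+06 Pa


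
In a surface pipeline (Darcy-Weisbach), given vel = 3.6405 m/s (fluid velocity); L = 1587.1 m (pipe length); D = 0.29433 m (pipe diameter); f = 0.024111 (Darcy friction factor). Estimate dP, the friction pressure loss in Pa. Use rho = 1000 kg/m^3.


dP = f * (L/D) * (rho*vel^2/2) / 1000
dP = 0.024111 * (1587.1/0.29433) * (1000*3.6405^2/2) / 1000
dP = 861.5432 kPa
Convert: 861.5432 kPa * 1000.0 = 8.6154e+05 Pa
dP = 8.6154e+05 Pa


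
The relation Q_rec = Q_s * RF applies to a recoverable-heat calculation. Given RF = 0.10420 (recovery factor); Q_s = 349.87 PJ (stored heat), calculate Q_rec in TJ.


Q_rec = Q_s * RF
Q_rec = 349.87 * 0.10420
Q_rec = 36.45645 PJ
Convert: 36.45645 PJ * 1000.0 = 36456 TJ
Q_rec = 36456 TJ


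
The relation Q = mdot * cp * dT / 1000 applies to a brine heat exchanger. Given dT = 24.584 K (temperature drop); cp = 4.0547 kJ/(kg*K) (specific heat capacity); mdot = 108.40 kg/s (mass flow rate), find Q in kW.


Q = mdot * cp * dT / 1000
Q = 108.40 * 4.0547 * 24.584 / 1000
Q = 10.80539 MW
Convert: 10.80539 MW * 1000.0 = 10805 kW
Q = 10805 kW


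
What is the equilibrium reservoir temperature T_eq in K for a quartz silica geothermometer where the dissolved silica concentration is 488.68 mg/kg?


T_eq = 1309 / (5.19 - log10(SiO2)) - 273.15
T_eq = 1309 / (5.19 - log10(488.68)) - 273.15
T_eq = 250.2458 deg C
Convert to K: 250.2458 + 273.15 = 523.40 K
T_eq = 523.40 K


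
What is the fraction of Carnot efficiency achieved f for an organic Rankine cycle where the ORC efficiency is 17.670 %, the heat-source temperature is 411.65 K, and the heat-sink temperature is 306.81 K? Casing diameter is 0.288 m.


f = (eta_orc/100) / (1 - Tc/Th)
f = (17.670/100) / (1 - 306.81/411.65)
f = 0.69381


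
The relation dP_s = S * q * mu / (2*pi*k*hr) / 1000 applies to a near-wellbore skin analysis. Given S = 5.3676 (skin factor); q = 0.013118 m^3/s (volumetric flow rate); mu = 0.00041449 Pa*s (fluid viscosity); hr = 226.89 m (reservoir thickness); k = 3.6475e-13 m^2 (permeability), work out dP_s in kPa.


dP_s = S * q * mu / (2*pi*k*hr) / 1000
dP_s = 5.3676 * 0.013118 * 0.00041449 / (2*pi*3.6475e-13*226.89) / 1000
dP_s = 56.127 kPa


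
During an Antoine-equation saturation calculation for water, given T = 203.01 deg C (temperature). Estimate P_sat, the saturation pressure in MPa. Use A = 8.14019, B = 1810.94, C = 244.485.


P_sat = 10^(A - B/(C + T)) / 760 * 0.101325
P_sat = 10^(8.14019 - 1810.94/(244.485 + 203.01)) / 760 * 0.101325
P_sat = 1.6529 MPa


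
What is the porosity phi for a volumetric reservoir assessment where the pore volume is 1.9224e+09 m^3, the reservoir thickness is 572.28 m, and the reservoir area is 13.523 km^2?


phi = Vp / (A * 1e6 * hr)
phi = 1.9224e+09 / (13.523 * 1e6 * 572.28)
phi = 0.24841


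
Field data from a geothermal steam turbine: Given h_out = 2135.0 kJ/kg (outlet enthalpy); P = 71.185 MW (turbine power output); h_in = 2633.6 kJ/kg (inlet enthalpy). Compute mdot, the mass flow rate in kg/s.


mdot = P * 1000 / (h_in - h_out)
mdot = 71.185 * 1000 / (2633.6 - 2135.0)
mdot = 142.77 kg/s


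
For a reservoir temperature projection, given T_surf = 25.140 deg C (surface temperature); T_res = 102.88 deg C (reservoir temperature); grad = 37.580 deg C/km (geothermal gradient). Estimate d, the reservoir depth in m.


d = (T_res - T_surf) / grad * 1000
d = (102.88 - 25.140) / 37.580 * 1000
d = 2068.7 m


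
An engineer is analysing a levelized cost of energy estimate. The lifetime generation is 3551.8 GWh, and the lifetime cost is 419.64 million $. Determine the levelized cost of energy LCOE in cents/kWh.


LCOE = C_tot / E_tot * 100
LCOE = 419.64 / 3551.8 * 100
LCOE = 11.815 cents/kWh


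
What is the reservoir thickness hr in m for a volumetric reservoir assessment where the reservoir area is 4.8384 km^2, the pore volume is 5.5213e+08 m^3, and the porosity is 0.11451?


hr = Vp / (A * 1e6 * phi)
hr = 5.5213e+08 / (4.8384 * 1e6 * 0.11451)
hr = 996.54 m


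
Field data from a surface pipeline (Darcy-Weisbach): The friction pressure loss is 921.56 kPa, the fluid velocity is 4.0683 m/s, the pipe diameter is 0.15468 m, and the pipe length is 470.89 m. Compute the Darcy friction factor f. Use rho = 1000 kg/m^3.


f = dP*1000 / ((L/D)*(rho*vel^2/2))
f = 921.56*1000 / ((470.89/0.15468)*(1000*4.0683^2/2))
f = 0.036580


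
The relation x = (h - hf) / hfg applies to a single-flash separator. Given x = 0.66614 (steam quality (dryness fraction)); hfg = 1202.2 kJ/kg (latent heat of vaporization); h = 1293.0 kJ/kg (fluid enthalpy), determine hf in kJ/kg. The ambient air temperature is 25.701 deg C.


hf = h - x * hfg
hf = 1293.0 - 0.66614 * 1202.2
hf = 492.17 kJ/kg


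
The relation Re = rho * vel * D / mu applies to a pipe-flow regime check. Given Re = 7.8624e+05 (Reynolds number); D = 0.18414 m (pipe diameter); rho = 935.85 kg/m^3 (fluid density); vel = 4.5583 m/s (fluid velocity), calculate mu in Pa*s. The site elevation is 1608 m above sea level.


mu = rho * vel * D / Re
mu = 935.85 * 4.5583 * 0.18414 / 7.8624e+05
mu = 0.00099908 Pa*s


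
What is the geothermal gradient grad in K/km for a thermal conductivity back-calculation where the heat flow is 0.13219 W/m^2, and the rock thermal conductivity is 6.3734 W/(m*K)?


grad = q / k * 1000
grad = 0.13219 / 6.3734 * 1000
grad = 20.74089 deg C/km
Convert: 20.74089 deg C/km * 1.0 = 20.741 K/km
grad = 20.741 K/km


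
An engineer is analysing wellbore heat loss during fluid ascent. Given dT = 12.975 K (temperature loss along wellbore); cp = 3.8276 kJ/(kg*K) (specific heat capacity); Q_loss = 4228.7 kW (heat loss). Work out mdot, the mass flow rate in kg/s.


mdot = Q_loss / (cp * dT)
mdot = 4228.7 / (3.8276 * 12.975)
mdot = 85.148 kg/s


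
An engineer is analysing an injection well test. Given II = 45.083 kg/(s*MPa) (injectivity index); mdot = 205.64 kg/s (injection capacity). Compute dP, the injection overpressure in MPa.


dP = mdot * 1000 / II
dP = 205.64 * 1000 / 45.083
dP = 4561.365 kPa
Convert: 4561.365 kPa * 0.001 = 4.5614 MPa
dP = 4.5614 MPa


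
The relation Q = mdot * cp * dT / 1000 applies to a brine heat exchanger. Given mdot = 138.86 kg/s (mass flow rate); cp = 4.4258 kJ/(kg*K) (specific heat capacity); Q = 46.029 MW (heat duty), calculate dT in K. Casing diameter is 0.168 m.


dT = Q * 1000 / (mdot * cp)
dT = 46.029 * 1000 / (138.86 * 4.4258)
dT = 74.897 K


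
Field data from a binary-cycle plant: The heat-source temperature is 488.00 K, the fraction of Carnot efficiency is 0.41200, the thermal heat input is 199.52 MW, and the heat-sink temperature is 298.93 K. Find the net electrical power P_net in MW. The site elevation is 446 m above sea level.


Step 1: eta = (1 - Tc/Th)*f = (1 - 298.93/488.0)*0.412 = 0.1596247
Step 2: P_net = eta * Q_in = 0.1596247 * 199.52 = 31.848 MW
P_net = 31.848 MW


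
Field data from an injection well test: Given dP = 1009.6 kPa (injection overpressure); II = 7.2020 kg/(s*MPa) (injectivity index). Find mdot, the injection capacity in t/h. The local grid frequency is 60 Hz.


mdot = II * dP / 1000
mdot = 7.2020 * 1009.6 / 1000
mdot = 7.271139 kg/s
Convert: 7.271139 kg/s * 3.6 = 26.176 t/h
mdot = 26.176 t/h


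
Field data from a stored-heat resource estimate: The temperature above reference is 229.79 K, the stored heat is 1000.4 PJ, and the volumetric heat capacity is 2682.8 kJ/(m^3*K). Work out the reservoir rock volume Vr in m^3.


Vr = Q_s * 1e12 / (rhoc * dT)
Vr = 1000.4 * 1e12 / (2682.8 * 229.79)
Vr = 1.6228e+09 m^3


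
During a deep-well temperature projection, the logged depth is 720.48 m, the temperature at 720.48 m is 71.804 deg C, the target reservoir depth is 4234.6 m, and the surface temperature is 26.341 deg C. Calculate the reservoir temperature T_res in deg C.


Step 1: grad = (T_d1 - T_surf)/d1 * 1000 = (71.804 - 26.341)/720.48 * 1000 = 63.10099 deg C/km
Step 2: T_res = T_surf + grad*d2/1000 = 26.341 + 63.10099*4234.6/1000 = 293.55 deg C
T_res = 293.55 deg C


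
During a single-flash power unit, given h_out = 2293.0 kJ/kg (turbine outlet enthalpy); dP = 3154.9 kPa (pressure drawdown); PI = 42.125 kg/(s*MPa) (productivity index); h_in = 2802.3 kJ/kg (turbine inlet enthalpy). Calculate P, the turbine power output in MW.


Step 1: mdot = PI * dP / 1000 = 42.125 * 3154.9 / 1000 = 132.9002 kg/s
Step 2: P = mdot*(h_in - h_out)/1000 = 132.9002*(2802.3 - 2293.0)/1000 = 67.686 MW
P = 67.686 MW


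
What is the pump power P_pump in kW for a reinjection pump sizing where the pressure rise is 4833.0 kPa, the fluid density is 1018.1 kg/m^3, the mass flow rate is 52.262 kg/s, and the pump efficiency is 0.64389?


P_pump = mdot * dP / (rho * eta)
P_pump = 52.262 * 4833.0 / (1018.1 * 0.64389)
P_pump = 385.30 kW


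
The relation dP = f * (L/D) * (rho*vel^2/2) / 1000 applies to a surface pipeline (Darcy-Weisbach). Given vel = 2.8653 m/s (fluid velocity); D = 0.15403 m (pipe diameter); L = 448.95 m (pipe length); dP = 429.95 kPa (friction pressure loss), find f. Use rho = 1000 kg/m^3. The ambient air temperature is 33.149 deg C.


f = dP*1000 / ((L/D)*(rho*vel^2/2))
f = 429.95*1000 / ((448.95/0.15403)*(1000*2.8653^2/2))
f = 0.035935


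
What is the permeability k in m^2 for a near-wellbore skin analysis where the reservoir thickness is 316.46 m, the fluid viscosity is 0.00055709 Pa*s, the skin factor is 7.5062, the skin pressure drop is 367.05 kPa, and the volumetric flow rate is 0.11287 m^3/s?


k = S*q*mu / (2*pi*dP_s*1000*hr)
k = 7.5062*0.11287*0.00055709 / (2*pi*367.05*1000*316.46)
k = 6.4670e-13 m^2


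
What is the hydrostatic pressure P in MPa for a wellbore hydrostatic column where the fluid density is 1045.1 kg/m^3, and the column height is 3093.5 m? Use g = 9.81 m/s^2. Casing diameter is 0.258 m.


P = rho * g * h / 1e6
P = 1045.1 * 9.81 * 3093.5 / 1e6
P = 31.716 MPa


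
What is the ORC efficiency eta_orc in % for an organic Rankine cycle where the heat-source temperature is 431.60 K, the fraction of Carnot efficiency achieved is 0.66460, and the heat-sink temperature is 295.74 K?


eta_orc = (1 - Tc/Th) * f * 100
eta_orc = (1 - 295.74/431.60) * 0.66460 * 100
eta_orc = 20.920 %


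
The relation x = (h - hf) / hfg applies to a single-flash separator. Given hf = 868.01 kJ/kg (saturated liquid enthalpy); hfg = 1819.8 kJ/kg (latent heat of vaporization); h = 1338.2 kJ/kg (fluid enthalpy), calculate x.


x = (h - hf) / hfg
x = (1338.2 - 868.01) / 1819.8
x = 0.25837


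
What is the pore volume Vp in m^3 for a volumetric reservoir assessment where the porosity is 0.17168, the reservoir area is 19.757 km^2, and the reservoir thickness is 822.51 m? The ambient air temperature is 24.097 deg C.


Vp = A * 1e6 * hr * phi
Vp = 19.757 * 1e6 * 822.51 * 0.17168
Vp = 2.7899e+09 m^3


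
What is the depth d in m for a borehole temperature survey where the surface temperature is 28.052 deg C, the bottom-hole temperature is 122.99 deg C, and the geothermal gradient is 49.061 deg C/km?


d = (T_d - T_surf) / grad * 1000
d = (122.99 - 28.052) / 49.061 * 1000
d = 1935.1 m


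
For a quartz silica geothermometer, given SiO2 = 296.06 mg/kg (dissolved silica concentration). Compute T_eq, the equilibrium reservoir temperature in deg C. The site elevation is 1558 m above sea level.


T_eq = 1309 / (5.19 - log10(SiO2)) - 273.15
T_eq = 1309 / (5.19 - log10(296.06)) - 273.15
T_eq = 208.34 deg C


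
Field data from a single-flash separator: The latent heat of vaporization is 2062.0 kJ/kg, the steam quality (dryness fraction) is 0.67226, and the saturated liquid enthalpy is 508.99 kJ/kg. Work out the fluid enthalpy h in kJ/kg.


h = hf + x * hfg
h = 508.99 + 0.67226 * 2062.0
h = 1895.2 kJ/kg


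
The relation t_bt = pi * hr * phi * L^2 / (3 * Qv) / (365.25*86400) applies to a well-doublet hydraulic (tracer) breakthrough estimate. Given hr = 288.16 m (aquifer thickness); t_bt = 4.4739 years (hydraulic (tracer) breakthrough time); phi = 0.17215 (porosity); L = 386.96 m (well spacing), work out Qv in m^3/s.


Qv = pi*hr*phi*L^2 / (3*t_bt*365.25*86400)
Qv = pi*288.16*0.17215*386.96^2 / (3*4.4739*365.25*86400)
Qv = 0.055095 m^3/s


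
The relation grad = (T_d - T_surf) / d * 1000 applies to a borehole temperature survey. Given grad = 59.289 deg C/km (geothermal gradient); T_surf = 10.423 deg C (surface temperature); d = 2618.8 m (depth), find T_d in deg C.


T_d = T_surf + grad * d / 1000
T_d = 10.423 + 59.289 * 2618.8 / 1000
T_d = 165.69 deg C


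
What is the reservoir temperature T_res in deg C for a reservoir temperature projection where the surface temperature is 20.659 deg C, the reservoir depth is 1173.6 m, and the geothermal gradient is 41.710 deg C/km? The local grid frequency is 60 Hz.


T_res = T_surf + grad * d / 1000
T_res = 20.659 + 41.710 * 1173.6 / 1000
T_res = 69.610 deg C


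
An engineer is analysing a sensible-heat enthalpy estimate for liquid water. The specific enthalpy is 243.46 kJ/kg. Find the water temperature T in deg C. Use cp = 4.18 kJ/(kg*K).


T = h / cp
T = 243.46 / 4.18
T = 58.244 deg C


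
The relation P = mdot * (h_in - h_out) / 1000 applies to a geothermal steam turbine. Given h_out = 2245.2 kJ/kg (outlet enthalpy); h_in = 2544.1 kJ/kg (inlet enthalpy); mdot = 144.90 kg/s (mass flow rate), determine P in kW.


P = mdot * (h_in - h_out) / 1000
P = 144.90 * (2544.1 - 2245.2) / 1000
P = 43.31061 MW
Convert: 43.31061 MW * 1000.0 = 43311 kW
P = 43311 kW


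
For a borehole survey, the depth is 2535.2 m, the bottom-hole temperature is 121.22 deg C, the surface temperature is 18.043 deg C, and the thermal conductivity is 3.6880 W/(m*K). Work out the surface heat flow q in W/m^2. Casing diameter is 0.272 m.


Step 1: grad = (T_d - T_surf)/d * 1000 = (121.22 - 18.043)/2535.2 * 1000 = 40.69778 deg C/km
Step 2: q = k * grad / 1000 = 3.688 * 40.69778 / 1000 = 0.15009 W/m^2
q = 0.15009 W/m^2


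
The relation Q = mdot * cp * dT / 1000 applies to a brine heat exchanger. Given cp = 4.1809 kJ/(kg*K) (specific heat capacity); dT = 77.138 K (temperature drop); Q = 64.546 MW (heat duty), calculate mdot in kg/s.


mdot = Q * 1000 / (cp * dT)
mdot = 64.546 * 1000 / (4.1809 * 77.138)
mdot = 200.14 kg/s


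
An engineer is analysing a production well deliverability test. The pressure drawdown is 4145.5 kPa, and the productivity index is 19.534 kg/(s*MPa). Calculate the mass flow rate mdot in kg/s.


mdot = PI * dP / 1000
mdot = 19.534 * 4145.5 / 1000
mdot = 80.978 kg/s


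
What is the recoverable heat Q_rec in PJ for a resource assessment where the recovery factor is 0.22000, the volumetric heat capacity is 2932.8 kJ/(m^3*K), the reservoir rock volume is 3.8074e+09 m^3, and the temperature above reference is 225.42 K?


Step 1: Q_s = Vr*rhoc*dT/1e12 = 3.8074e+09*2932.8*225.42/1e12 = 2517.117 PJ
Step 2: Q_rec = Q_s * RF = 2517.117 * 0.22 = 553.77 PJ
Q_rec = 553.77 PJ


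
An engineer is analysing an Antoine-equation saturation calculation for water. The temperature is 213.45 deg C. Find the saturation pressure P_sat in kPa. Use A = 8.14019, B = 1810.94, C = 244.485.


P_sat = 10^(A - B/(C + T)) / 760 * 0.101325
P_sat = 10^(8.14019 - 1810.94/(244.485 + 213.45)) / 760 * 0.101325
P_sat = 2.044157 MPa
Convert: 2.044157 MPa * 1000.0 = 2044.2 kPa
P_sat = 2044.2 kPa


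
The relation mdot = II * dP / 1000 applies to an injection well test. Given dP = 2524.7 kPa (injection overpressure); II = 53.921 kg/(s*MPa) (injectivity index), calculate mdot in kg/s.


mdot = II * dP / 1000
mdot = 53.921 * 2524.7 / 1000
mdot = 136.13 kg/s


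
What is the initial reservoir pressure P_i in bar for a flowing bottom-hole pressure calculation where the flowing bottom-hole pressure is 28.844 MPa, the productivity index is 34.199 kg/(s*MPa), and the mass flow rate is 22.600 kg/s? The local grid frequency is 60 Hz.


P_i = P_wf + mdot / PI
P_i = 28.844 + 22.600 / 34.199
P_i = 29.50484 MPa
Convert: 29.50484 MPa * 10.0 = 295.05 bar
P_i = 295.05 bar


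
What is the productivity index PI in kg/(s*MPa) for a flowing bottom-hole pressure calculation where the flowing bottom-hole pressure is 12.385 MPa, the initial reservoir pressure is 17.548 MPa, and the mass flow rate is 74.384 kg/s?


PI = mdot / (P_i - P_wf)
PI = 74.384 / (17.548 - 12.385)
PI = 14.407 kg/(s*MPa)


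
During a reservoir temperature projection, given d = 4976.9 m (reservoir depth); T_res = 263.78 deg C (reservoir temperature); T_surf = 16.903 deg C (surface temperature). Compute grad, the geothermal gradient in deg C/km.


grad = (T_res - T_surf) / d * 1000
grad = (263.78 - 16.903) / 4976.9 * 1000
grad = 49.605 deg C/km


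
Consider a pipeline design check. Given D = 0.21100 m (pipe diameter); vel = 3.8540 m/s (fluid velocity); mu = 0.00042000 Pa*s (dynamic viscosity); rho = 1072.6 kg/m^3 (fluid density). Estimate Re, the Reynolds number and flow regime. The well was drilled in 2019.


Step 1: Re = rho*vel*D/mu = 1072.6*3.854*0.211/0.00042 = 2.0767e+06
Step 2: Re = 2.0767e+06 > 4000, so flow is turbulent.
Re = 2.0767e+06 (turbulent)


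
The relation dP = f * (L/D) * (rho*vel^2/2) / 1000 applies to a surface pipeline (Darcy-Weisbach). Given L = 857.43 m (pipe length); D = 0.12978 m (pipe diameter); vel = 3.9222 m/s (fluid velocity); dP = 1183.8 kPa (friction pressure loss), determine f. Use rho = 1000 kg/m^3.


f = dP*1000 / ((L/D)*(rho*vel^2/2))
f = 1183.8*1000 / ((857.43/0.12978)*(1000*3.9222^2/2))
f = 0.023295


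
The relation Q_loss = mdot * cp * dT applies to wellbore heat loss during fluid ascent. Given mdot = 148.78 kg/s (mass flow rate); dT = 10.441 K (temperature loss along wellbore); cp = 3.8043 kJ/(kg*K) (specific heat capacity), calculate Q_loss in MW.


Q_loss = mdot * cp * dT
Q_loss = 148.78 * 3.8043 * 10.441
Q_loss = 5909.645 kW
Convert: 5909.645 kW * 0.001 = 5.9096 MW
Q_loss = 5.9096 MW


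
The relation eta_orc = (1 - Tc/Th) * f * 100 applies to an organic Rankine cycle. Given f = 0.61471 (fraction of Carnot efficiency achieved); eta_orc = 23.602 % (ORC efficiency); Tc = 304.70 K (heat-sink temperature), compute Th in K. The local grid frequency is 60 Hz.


Th = Tc / (1 - (eta_orc/100)/f)
Th = 304.70 / (1 - (23.602/100)/0.61471)
Th = 494.61 K


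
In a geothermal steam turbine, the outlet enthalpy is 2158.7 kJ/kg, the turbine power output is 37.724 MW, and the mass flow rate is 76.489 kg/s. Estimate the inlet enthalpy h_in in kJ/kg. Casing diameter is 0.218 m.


h_in = h_out + P * 1000 / mdot
h_in = 2158.7 + 37.724 * 1000 / 76.489
h_in = 2651.9 kJ/kg


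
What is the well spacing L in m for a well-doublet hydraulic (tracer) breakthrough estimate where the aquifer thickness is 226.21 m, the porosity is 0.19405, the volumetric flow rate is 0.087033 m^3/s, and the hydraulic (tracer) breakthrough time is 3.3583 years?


L = sqrt(t_bt*365.25*86400*3*Qv / (pi*hr*phi))
L = sqrt(3.3583*365.25*86400*3*0.087033 / (pi*226.21*0.19405))
L = 447.95 m


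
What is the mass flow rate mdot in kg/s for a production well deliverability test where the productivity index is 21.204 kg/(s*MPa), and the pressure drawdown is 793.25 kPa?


mdot = PI * dP / 1000
mdot = 21.204 * 793.25 / 1000
mdot = 16.820 kg/s


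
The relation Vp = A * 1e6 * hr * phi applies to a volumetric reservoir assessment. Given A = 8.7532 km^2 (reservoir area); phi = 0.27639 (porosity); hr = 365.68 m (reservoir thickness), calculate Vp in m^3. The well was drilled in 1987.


Vp = A * 1e6 * hr * phi
Vp = 8.7532 * 1e6 * 365.68 * 0.27639
Vp = 8.8469e+08 m^3


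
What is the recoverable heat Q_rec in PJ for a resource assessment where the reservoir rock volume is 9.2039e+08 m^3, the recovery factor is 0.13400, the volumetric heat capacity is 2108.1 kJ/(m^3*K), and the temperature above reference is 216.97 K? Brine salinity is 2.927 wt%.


Step 1: Q_s = Vr*rhoc*dT/1e12 = 9.2039e+08*2108.1*216.97/1e12 = 420.9813 PJ
Step 2: Q_rec = Q_s * RF = 420.9813 * 0.134 = 56.411 PJ
Q_rec = 56.411 PJ


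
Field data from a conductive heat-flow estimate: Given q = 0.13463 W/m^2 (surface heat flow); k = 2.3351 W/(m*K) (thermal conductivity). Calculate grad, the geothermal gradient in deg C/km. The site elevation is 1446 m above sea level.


grad = q * 1000 / k
grad = 0.13463 * 1000 / 2.3351
grad = 57.655 deg C/km


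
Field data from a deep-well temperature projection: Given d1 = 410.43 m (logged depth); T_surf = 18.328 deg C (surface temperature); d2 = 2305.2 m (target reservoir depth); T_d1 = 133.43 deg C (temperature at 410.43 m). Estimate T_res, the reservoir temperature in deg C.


Step 1: grad = (T_d1 - T_surf)/d1 * 1000 = (133.43 - 18.328)/410.43 * 1000 = 280.4425 deg C/km
Step 2: T_res = T_surf + grad*d2/1000 = 18.328 + 280.4425*2305.2/1000 = 664.80 deg C
T_res = 664.80 deg C


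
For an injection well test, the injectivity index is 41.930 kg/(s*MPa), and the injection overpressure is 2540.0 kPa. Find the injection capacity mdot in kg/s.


mdot = II * dP / 1000
mdot = 41.930 * 2540.0 / 1000
mdot = 106.50 kg/s


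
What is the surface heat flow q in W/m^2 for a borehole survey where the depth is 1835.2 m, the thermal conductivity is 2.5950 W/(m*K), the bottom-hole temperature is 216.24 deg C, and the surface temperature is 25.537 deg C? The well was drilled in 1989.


Step 1: grad = (T_d - T_surf)/d * 1000 = (216.24 - 25.537)/1835.2 * 1000 = 103.9140 deg C/km
Step 2: q = k * grad / 1000 = 2.595 * 103.9140 / 1000 = 0.26966 W/m^2
q = 0.26966 W/m^2


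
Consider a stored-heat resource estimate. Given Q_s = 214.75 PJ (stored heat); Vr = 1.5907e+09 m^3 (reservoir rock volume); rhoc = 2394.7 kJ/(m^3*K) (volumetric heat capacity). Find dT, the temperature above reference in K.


dT = Q_s * 1e12 / (Vr * rhoc)
dT = 214.75 * 1e12 / (1.5907e+09 * 2394.7)
dT = 56.376 K


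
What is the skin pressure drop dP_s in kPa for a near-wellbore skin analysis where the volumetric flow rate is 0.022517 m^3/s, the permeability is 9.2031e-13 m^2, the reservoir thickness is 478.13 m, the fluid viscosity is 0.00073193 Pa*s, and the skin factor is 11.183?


dP_s = S * q * mu / (2*pi*k*hr) / 1000
dP_s = 11.183 * 0.022517 * 0.00073193 / (2*pi*9.2031e-13*478.13) / 1000
dP_s = 66.662 kPa


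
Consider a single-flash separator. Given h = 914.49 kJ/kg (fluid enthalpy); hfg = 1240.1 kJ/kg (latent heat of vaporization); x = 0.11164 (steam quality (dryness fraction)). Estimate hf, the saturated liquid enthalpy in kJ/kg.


hf = h - x * hfg
hf = 914.49 - 0.11164 * 1240.1
hf = 776.05 kJ/kg


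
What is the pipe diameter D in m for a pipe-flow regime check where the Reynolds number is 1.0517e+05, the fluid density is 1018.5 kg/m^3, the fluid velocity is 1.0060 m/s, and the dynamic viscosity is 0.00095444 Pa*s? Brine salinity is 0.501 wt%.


D = Re * mu / (rho * vel)
D = 1.0517e+05 * 0.00095444 / (1018.5 * 1.0060)
D = 0.097967 m


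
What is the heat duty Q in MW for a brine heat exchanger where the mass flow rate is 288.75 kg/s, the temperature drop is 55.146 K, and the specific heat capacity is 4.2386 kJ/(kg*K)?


Q = mdot * cp * dT / 1000
Q = 288.75 * 4.2386 * 55.146 / 1000
Q = 67.493 MW


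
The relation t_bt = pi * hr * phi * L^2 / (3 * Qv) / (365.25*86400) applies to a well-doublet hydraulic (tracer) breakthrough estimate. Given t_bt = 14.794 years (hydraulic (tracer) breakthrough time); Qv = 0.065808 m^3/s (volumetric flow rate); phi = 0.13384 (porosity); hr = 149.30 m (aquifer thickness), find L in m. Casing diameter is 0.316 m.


L = sqrt(t_bt*365.25*86400*3*Qv / (pi*hr*phi))
L = sqrt(14.794*365.25*86400*3*0.065808 / (pi*149.30*0.13384))
L = 1211.7 m


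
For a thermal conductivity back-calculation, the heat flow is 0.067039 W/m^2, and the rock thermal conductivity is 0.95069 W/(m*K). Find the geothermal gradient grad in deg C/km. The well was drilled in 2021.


grad = q / k * 1000
grad = 0.067039 / 0.95069 * 1000
grad = 70.516 deg C/km


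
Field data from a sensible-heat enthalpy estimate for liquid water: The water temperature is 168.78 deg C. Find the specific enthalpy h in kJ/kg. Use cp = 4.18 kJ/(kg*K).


h = cp * T
h = 4.18 * 168.78
h = 705.50 kJ/kg


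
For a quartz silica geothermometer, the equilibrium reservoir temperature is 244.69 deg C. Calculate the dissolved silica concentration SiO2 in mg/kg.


SiO2 = 10^(5.19 - 1309/(T_eq + 273.15))
SiO2 = 10^(5.19 - 1309/(244.69 + 273.15))
SiO2 = 459.40 mg/kg


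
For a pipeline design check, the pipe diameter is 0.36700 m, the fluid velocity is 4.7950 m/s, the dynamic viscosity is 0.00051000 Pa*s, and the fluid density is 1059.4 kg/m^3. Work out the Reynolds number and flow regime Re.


Step 1: Re = rho*vel*D/mu = 1059.4*4.795*0.367/0.00051 = 3.6555e+06
Step 2: Re = 3.6555e+06 > 4000, so flow is turbulent.
Re = 3.6555e+06 (turbulent)


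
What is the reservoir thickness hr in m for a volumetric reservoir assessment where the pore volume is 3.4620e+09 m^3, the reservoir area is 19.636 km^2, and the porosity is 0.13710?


hr = Vp / (A * 1e6 * phi)
hr = 3.4620e+09 / (19.636 * 1e6 * 0.13710)
hr = 1286.0 m


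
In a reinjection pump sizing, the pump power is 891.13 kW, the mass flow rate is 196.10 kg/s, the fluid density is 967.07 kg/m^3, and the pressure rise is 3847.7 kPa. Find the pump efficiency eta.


eta = mdot * dP / (rho * P_pump)
eta = 196.10 * 3847.7 / (967.07 * 891.13)
eta = 0.87555


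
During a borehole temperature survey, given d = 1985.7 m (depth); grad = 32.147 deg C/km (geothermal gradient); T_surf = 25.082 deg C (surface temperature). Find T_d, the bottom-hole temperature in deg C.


T_d = T_surf + grad * d / 1000
T_d = 25.082 + 32.147 * 1985.7 / 1000
T_d = 88.916 deg C


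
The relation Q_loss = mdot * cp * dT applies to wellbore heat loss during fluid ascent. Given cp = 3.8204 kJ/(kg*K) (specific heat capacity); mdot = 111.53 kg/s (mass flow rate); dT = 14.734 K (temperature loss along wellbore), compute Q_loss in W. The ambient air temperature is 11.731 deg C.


Q_loss = mdot * cp * dT
Q_loss = 111.53 * 3.8204 * 14.734
Q_loss = 6277.998 kW
Convert: 6277.998 kW * 1000.0 = 6.2780e+06 W
Q_loss = 6.2780e+06 W


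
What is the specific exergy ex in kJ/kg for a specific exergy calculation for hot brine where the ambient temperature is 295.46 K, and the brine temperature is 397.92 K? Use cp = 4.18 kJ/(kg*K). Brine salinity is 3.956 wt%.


ex = cp * ((T_b - T_0) - T_0 * ln(T_b/T_0))
ex = 4.18 * ((397.92 - 295.46) - 295.46 * ln(397.92/295.46))
ex = 60.595 kJ/kg


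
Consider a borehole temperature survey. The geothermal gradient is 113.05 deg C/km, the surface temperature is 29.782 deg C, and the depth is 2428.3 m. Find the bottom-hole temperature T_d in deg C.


T_d = T_surf + grad * d / 1000
T_d = 29.782 + 113.05 * 2428.3 / 1000
T_d = 304.30 deg C


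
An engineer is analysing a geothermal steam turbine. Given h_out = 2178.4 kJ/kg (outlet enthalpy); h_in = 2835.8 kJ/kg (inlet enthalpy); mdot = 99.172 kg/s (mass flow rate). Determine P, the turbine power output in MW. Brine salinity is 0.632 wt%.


P = mdot * (h_in - h_out) / 1000
P = 99.172 * (2835.8 - 2178.4) / 1000
P = 65.196 MW


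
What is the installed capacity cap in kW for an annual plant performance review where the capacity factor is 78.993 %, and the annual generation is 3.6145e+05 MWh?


cap = E_a / (CF/100 * 8760)
cap = 3.6145e+05 / (78.993/100 * 8760)
cap = 52.23427 MW
Convert: 52.23427 MW * 1000.0 = 52234 kW
cap = 52234 kW


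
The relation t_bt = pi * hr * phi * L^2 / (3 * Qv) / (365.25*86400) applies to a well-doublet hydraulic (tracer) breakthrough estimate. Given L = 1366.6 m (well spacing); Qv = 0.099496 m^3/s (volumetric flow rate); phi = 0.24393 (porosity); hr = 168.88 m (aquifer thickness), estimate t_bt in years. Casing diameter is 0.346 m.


t_bt = pi * hr * phi * L^2 / (3 * Qv) / (365.25*86400)
t_bt = pi * 168.88 * 0.24393 * 1366.6^2 / (3 * 0.099496) / (365.25*86400)
t_bt = 25.659 years


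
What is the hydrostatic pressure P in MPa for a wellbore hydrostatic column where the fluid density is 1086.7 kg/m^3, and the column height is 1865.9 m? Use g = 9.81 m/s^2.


P = rho * g * h / 1e6
P = 1086.7 * 9.81 * 1865.9 / 1e6
P = 19.891 MPa


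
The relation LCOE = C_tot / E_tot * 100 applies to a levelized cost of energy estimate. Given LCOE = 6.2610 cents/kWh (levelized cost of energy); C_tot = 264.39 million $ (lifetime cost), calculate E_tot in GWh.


E_tot = C_tot / LCOE * 100
E_tot = 264.39 / 6.2610 * 100
E_tot = 4222.8 GWh


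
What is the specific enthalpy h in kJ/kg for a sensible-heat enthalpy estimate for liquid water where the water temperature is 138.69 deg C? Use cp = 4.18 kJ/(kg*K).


h = cp * T
h = 4.18 * 138.69
h = 579.72 kJ/kg


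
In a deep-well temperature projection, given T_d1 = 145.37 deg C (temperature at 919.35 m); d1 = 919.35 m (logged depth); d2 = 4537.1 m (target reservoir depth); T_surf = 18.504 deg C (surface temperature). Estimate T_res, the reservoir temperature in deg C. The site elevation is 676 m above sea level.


Step 1: grad = (T_d1 - T_surf)/d1 * 1000 = (145.37 - 18.504)/919.35 * 1000 = 137.9953 deg C/km
Step 2: T_res = T_surf + grad*d2/1000 = 18.504 + 137.9953*4537.1/1000 = 644.60 deg C
T_res = 644.60 deg C


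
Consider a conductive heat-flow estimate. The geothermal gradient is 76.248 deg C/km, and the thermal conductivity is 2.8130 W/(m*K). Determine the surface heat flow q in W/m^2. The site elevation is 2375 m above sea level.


q = k * grad / 1000
q = 2.8130 * 76.248 / 1000
q = 0.21449 W/m^2


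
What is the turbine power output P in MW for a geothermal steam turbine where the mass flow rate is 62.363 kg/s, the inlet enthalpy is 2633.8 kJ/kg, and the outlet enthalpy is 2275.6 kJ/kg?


P = mdot * (h_in - h_out) / 1000
P = 62.363 * (2633.8 - 2275.6) / 1000
P = 22.338 MW
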